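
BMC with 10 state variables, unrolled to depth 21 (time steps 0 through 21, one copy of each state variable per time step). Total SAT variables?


BMC unrolls to depth k, creating one copy of each state var for steps 0..k.
Step count = 21 + 1 = 22 (steps 0 through 21)
Vars per step = 10
Total = 10 * 22 = 220

220


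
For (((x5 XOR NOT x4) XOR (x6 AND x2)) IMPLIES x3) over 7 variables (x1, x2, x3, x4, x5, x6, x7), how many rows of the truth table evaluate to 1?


Formula: (((x5 XOR NOT x4) XOR (x6 AND x2)) IMPLIES x3) over 7 vars (128 rows)
Evaluate each row (x1, x2, x3, x4, x5, x6, x7 as bits, MSB first):
  row 0 [0000000]: (((0 XOR NOT 0) XOR (0 AND 0)) IMPLIES 0) -> 0
  row 1 [0000001]: (((0 XOR NOT 0) XOR (0 AND 0)) IMPLIES 0) -> 0
  row 2 [0000010]: (((0 XOR NOT 0) XOR (1 AND 0)) IMPLIES 0) -> 0
  row 3 [0000011]: (((0 XOR NOT 0) XOR (1 AND 0)) IMPLIES 0) -> 0
  row 4 [0000100]: (((1 XOR NOT 0) XOR (0 AND 0)) IMPLIES 0) -> 1
  (every remaining row is evaluated the same way; all 128 results are listed next)
Full result column, 8 rows per line (x1,x2,x3,x4 fixed per line; x5,x6,x7 runs 000..111 left to right):
  rows 0-7 [x1,x2,x3,x4=0000]: 00001111  (ones: 4)
  rows 8-15 [x1,x2,x3,x4=0001]: 11110000  (ones: 4)
  rows 16-23 [x1,x2,x3,x4=0010]: 11111111  (ones: 8)
  rows 24-31 [x1,x2,x3,x4=0011]: 11111111  (ones: 8)
  rows 32-39 [x1,x2,x3,x4=0100]: 00111100  (ones: 4)
  rows 40-47 [x1,x2,x3,x4=0101]: 11000011  (ones: 4)
  rows 48-55 [x1,x2,x3,x4=0110]: 11111111  (ones: 8)
  rows 56-63 [x1,x2,x3,x4=0111]: 11111111  (ones: 8)
  rows 64-71 [x1,x2,x3,x4=1000]: 00001111  (ones: 4)
  rows 72-79 [x1,x2,x3,x4=1001]: 11110000  (ones: 4)
  rows 80-87 [x1,x2,x3,x4=1010]: 11111111  (ones: 8)
  rows 88-95 [x1,x2,x3,x4=1011]: 11111111  (ones: 8)
  rows 96-103 [x1,x2,x3,x4=1100]: 00111100  (ones: 4)
  rows 104-111 [x1,x2,x3,x4=1101]: 11000011  (ones: 4)
  rows 112-119 [x1,x2,x3,x4=1110]: 11111111  (ones: 8)
  rows 120-127 [x1,x2,x3,x4=1111]: 11111111  (ones: 8)
Count of 1-rows = 4+4+8+8+4+4+8+8+4+4+8+8+4+4+8+8 = 96

96


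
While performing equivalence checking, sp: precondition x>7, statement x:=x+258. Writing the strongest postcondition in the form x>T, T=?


Formula: sp(P, x:=E) = exists old_x. (x = E[old_x/x]) AND P[old_x/x] (old_x is the value of x before the assignment; eliminate old_x by solving x = E[old_x/x] for old_x)
Step 1: Precondition P: x>7, i.e. old_x > 7
Step 2: Assignment gives x = old_x + 258, so old_x = x - 258
Step 3: Substitute into P: x - 258 > 7
Step 4: Simplify: x > 7+258 = 265

265


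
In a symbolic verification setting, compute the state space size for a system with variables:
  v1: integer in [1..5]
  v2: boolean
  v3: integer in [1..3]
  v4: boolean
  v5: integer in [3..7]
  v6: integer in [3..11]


State space = product of domain sizes of all variables.
Domain sizes:
  v1 (integer in [1..5]): 5
  v2 (boolean): 2
  v3 (integer in [1..3]): 3
  v4 (boolean): 2
  v5 (integer in [3..7]): 5
  v6 (integer in [3..11]): 9
Product = 5 * 2 * 3 * 2 * 5 * 9 = 2700

2700


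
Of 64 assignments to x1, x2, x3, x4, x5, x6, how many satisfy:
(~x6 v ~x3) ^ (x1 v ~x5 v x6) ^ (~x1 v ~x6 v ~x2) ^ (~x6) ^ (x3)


CNF with 5 clauses over 6 vars (64 assignments).
An assignment satisfies CNF iff every clause has >=1 true literal.
Check each row (bits = x1,x2,x3,x4,x5,x6; clause T/F shown):
  row 0 [000000]: clauses=TTTTF -> 0
  row 1 [000001]: clauses=TTTFF -> 0
  row 2 [000010]: clauses=TFTTF -> 0
  row 3 [000011]: clauses=TTTFF -> 0
  row 4 [000100]: clauses=TTTTF -> 0
  (every remaining row is evaluated the same way; all 64 results are listed next)
Full result column, 8 rows per line (x1,x2,x3 fixed per line; x4,x5,x6 runs 000..111 left to right):
  rows 0-7 [x1,x2,x3=000]: 00000000  (ones: 0)
  rows 8-15 [x1,x2,x3=001]: 10001000  (ones: 2)
  rows 16-23 [x1,x2,x3=010]: 00000000  (ones: 0)
  rows 24-31 [x1,x2,x3=011]: 10001000  (ones: 2)
  rows 32-39 [x1,x2,x3=100]: 00000000  (ones: 0)
  rows 40-47 [x1,x2,x3=101]: 10101010  (ones: 4)
  rows 48-55 [x1,x2,x3=110]: 00000000  (ones: 0)
  rows 56-63 [x1,x2,x3=111]: 10101010  (ones: 4)
Satisfying assignments = 0+2+0+2+0+4+0+4 = 12

12


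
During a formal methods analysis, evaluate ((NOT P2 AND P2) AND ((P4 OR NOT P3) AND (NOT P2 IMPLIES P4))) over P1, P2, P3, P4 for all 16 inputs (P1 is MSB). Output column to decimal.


Formula: ((NOT P2 AND P2) AND ((P4 OR NOT P3) AND (NOT P2 IMPLIES P4))) over P1, P2, P3, P4 (16 rows)
Evaluate each row (bits = P1,P2,P3,P4, MSB first):
  row 0 [0000]: ((NOT 0 AND 0) AND ((0 OR NOT 0) AND (NOT 0 IMPLIES 0))) -> 0
  row 1 [0001]: ((NOT 0 AND 0) AND ((1 OR NOT 0) AND (NOT 0 IMPLIES 1))) -> 0
  row 2 [0010]: ((NOT 0 AND 0) AND ((0 OR NOT 1) AND (NOT 0 IMPLIES 0))) -> 0
  row 3 [0011]: ((NOT 0 AND 0) AND ((1 OR NOT 1) AND (NOT 0 IMPLIES 1))) -> 0
  row 4 [0100]: ((NOT 1 AND 1) AND ((0 OR NOT 0) AND (NOT 1 IMPLIES 0))) -> 0
  row 5 [0101]: ((NOT 1 AND 1) AND ((1 OR NOT 0) AND (NOT 1 IMPLIES 1))) -> 0
  row 6 [0110]: ((NOT 1 AND 1) AND ((0 OR NOT 1) AND (NOT 1 IMPLIES 0))) -> 0
  row 7 [0111]: ((NOT 1 AND 1) AND ((1 OR NOT 1) AND (NOT 1 IMPLIES 1))) -> 0
  row 8 [1000]: ((NOT 0 AND 0) AND ((0 OR NOT 0) AND (NOT 0 IMPLIES 0))) -> 0
  row 9 [1001]: ((NOT 0 AND 0) AND ((1 OR NOT 0) AND (NOT 0 IMPLIES 1))) -> 0
  row 10 [1010]: ((NOT 0 AND 0) AND ((0 OR NOT 1) AND (NOT 0 IMPLIES 0))) -> 0
  row 11 [1011]: ((NOT 0 AND 0) AND ((1 OR NOT 1) AND (NOT 0 IMPLIES 1))) -> 0
  row 12 [1100]: ((NOT 1 AND 1) AND ((0 OR NOT 0) AND (NOT 1 IMPLIES 0))) -> 0
  row 13 [1101]: ((NOT 1 AND 1) AND ((1 OR NOT 0) AND (NOT 1 IMPLIES 1))) -> 0
  row 14 [1110]: ((NOT 1 AND 1) AND ((0 OR NOT 1) AND (NOT 1 IMPLIES 0))) -> 0
  row 15 [1111]: ((NOT 1 AND 1) AND ((1 OR NOT 1) AND (NOT 1 IMPLIES 1))) -> 0
Full result column, 4 rows per line (P1,P2 fixed per line; P3,P4 runs 00..11 left to right):
  rows 0-3 [P1,P2=00]: 0000  = hex 0
  rows 4-7 [P1,P2=01]: 0000  = hex 0
  rows 8-11 [P1,P2=10]: 0000  = hex 0
  rows 12-15 [P1,P2=11]: 0000  = hex 0
Output column (row 0 .. row 15) = 0000000000000000
Output column grouped in 4s = 0000 0000 0000 0000 = 0x0000
Convert to decimal digit by digit (value = value*16 + digit):
  0 -> 0
  0*16 + 0 = 0
  0*16 + 0 = 0
  0*16 + 0 = 0
Decimal = 0

0


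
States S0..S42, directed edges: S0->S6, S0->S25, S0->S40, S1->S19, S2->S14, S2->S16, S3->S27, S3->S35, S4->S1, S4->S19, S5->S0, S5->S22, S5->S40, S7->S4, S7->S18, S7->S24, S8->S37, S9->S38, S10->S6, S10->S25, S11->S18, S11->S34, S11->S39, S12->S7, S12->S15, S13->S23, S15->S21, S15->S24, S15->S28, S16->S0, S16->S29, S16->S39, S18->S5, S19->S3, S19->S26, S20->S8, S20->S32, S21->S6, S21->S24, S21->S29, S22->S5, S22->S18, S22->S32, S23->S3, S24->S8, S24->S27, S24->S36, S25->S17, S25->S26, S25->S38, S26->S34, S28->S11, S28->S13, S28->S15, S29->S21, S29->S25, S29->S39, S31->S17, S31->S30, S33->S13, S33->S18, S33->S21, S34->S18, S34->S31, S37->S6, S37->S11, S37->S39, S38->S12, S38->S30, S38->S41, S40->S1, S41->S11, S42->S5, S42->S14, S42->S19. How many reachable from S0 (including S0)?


BFS from S0:
  layer 0: {S0}
  layer 1: {S6, S25, S40}
  layer 2: {S1, S17, S26, S38}
  layer 3: {S12, S19, S30, S34, S41}
  layer 4: {S3, S7, S11, S15, S18, S31}
  layer 5: {S4, S5, S21, S24, S27, S28, S35, S39}
  layer 6: {S8, S13, S22, S29, S36}
  layer 7: {S23, S32, S37}
Reachable set: {S0, S1, S3, S4, S5, S6, S7, S8, S11, S12, S13, S15, S17, S18, S19, S21, S22, S23, S24, S25, S26, S27, S28, S29, S30, S31, S32, S34, S35, S36, S37, S38, S39, S40, S41}
Count = 35

35


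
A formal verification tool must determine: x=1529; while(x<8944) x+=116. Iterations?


Step 1: x goes from 1529 toward 8944 by 116; the body runs while x<8944, so iterations = ceil((bound-start)/step)
Step 2: Distance=7415
Step 3: ceil(7415/116)=64

64


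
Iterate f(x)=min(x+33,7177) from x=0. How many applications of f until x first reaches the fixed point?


Step 1: x=0, cap=7177, increment=33
Step 2: x grows by 33 each step until capped at 7177; fixed point is x=7177
Step 3: iterations = ceil(7177/33) = 218

218


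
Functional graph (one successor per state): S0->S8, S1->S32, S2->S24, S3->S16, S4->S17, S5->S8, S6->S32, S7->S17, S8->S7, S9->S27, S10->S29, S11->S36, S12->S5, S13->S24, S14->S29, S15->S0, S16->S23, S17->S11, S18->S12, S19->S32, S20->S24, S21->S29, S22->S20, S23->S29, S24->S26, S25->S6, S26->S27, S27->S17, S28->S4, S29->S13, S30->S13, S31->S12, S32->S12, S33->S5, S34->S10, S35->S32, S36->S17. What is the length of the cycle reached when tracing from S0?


Trace from S0 until a state repeats:
  S0 -> S8 -> S7 -> S17 -> S11 -> S36 -> S17
S17 first seen at step 3, revisited at step 6.
Cycle length = 6 - 3 = 3

3


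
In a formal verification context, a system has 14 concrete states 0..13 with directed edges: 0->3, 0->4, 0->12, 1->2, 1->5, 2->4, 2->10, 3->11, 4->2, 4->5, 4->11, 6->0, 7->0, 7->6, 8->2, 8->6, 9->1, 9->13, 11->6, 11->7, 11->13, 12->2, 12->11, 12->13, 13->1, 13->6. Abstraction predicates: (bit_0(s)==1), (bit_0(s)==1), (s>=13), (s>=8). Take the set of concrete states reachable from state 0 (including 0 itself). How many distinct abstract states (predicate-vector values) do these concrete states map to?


BFS from 0:
Concrete reachable: {0, 1, 2, 3, 4, 5, 6, 7, 10, 11, 12, 13}
Abstract via predicates (bit_0(s)==1), (bit_0(s)==1), (s>=13), (s>=8):
  (0,0,0,0) <- {0, 2, 4, 6}
  (0,0,0,1) <- {10, 12}
  (1,1,0,0) <- {1, 3, 5, 7}
  (1,1,0,1) <- {11}
  (1,1,1,1) <- {13}
Distinct abstract states = 5

5


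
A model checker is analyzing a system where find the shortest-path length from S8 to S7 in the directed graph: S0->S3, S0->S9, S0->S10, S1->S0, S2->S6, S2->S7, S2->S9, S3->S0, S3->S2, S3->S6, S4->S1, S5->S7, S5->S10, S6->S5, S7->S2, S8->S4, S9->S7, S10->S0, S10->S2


BFS layer-by-layer from S8:
  dist 0: {S8}
  dist 1: {S4}
  dist 2: {S1}
  dist 3: {S0}
  dist 4: {S3, S9, S10}
  dist 5: {S2, S6, S7}
  -> S7 reached at distance 5
Shortest path length = 5

5


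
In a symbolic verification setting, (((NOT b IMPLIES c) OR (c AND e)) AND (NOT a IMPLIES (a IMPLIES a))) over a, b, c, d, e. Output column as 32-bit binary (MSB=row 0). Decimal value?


Formula: (((NOT b IMPLIES c) OR (c AND e)) AND (NOT a IMPLIES (a IMPLIES a))) over a, b, c, d, e (32 rows)
Evaluate each row (bits = a,b,c,d,e, MSB first):
  row 0 [00000]: (((NOT 0 IMPLIES 0) OR (0 AND 0)) AND (NOT 0 IMPLIES (0 IMPLIES 0))) -> 0
  row 1 [00001]: (((NOT 0 IMPLIES 0) OR (0 AND 1)) AND (NOT 0 IMPLIES (0 IMPLIES 0))) -> 0
  row 2 [00010]: (((NOT 0 IMPLIES 0) OR (0 AND 0)) AND (NOT 0 IMPLIES (0 IMPLIES 0))) -> 0
  row 3 [00011]: (((NOT 0 IMPLIES 0) OR (0 AND 1)) AND (NOT 0 IMPLIES (0 IMPLIES 0))) -> 0
  row 4 [00100]: (((NOT 0 IMPLIES 1) OR (1 AND 0)) AND (NOT 0 IMPLIES (0 IMPLIES 0))) -> 1
  row 5 [00101]: (((NOT 0 IMPLIES 1) OR (1 AND 1)) AND (NOT 0 IMPLIES (0 IMPLIES 0))) -> 1
  row 6 [00110]: (((NOT 0 IMPLIES 1) OR (1 AND 0)) AND (NOT 0 IMPLIES (0 IMPLIES 0))) -> 1
  row 7 [00111]: (((NOT 0 IMPLIES 1) OR (1 AND 1)) AND (NOT 0 IMPLIES (0 IMPLIES 0))) -> 1
  row 8 [01000]: (((NOT 1 IMPLIES 0) OR (0 AND 0)) AND (NOT 0 IMPLIES (0 IMPLIES 0))) -> 1
  row 9 [01001]: (((NOT 1 IMPLIES 0) OR (0 AND 1)) AND (NOT 0 IMPLIES (0 IMPLIES 0))) -> 1
  row 10 [01010]: (((NOT 1 IMPLIES 0) OR (0 AND 0)) AND (NOT 0 IMPLIES (0 IMPLIES 0))) -> 1
  row 11 [01011]: (((NOT 1 IMPLIES 0) OR (0 AND 1)) AND (NOT 0 IMPLIES (0 IMPLIES 0))) -> 1
  row 12 [01100]: (((NOT 1 IMPLIES 1) OR (1 AND 0)) AND (NOT 0 IMPLIES (0 IMPLIES 0))) -> 1
  row 13 [01101]: (((NOT 1 IMPLIES 1) OR (1 AND 1)) AND (NOT 0 IMPLIES (0 IMPLIES 0))) -> 1
  row 14 [01110]: (((NOT 1 IMPLIES 1) OR (1 AND 0)) AND (NOT 0 IMPLIES (0 IMPLIES 0))) -> 1
  row 15 [01111]: (((NOT 1 IMPLIES 1) OR (1 AND 1)) AND (NOT 0 IMPLIES (0 IMPLIES 0))) -> 1
  row 16 [10000]: (((NOT 0 IMPLIES 0) OR (0 AND 0)) AND (NOT 1 IMPLIES (1 IMPLIES 1))) -> 0
  row 17 [10001]: (((NOT 0 IMPLIES 0) OR (0 AND 1)) AND (NOT 1 IMPLIES (1 IMPLIES 1))) -> 0
  row 18 [10010]: (((NOT 0 IMPLIES 0) OR (0 AND 0)) AND (NOT 1 IMPLIES (1 IMPLIES 1))) -> 0
  row 19 [10011]: (((NOT 0 IMPLIES 0) OR (0 AND 1)) AND (NOT 1 IMPLIES (1 IMPLIES 1))) -> 0
  row 20 [10100]: (((NOT 0 IMPLIES 1) OR (1 AND 0)) AND (NOT 1 IMPLIES (1 IMPLIES 1))) -> 1
  row 21 [10101]: (((NOT 0 IMPLIES 1) OR (1 AND 1)) AND (NOT 1 IMPLIES (1 IMPLIES 1))) -> 1
  row 22 [10110]: (((NOT 0 IMPLIES 1) OR (1 AND 0)) AND (NOT 1 IMPLIES (1 IMPLIES 1))) -> 1
  row 23 [10111]: (((NOT 0 IMPLIES 1) OR (1 AND 1)) AND (NOT 1 IMPLIES (1 IMPLIES 1))) -> 1
  row 24 [11000]: (((NOT 1 IMPLIES 0) OR (0 AND 0)) AND (NOT 1 IMPLIES (1 IMPLIES 1))) -> 1
  row 25 [11001]: (((NOT 1 IMPLIES 0) OR (0 AND 1)) AND (NOT 1 IMPLIES (1 IMPLIES 1))) -> 1
  row 26 [11010]: (((NOT 1 IMPLIES 0) OR (0 AND 0)) AND (NOT 1 IMPLIES (1 IMPLIES 1))) -> 1
  row 27 [11011]: (((NOT 1 IMPLIES 0) OR (0 AND 1)) AND (NOT 1 IMPLIES (1 IMPLIES 1))) -> 1
  row 28 [11100]: (((NOT 1 IMPLIES 1) OR (1 AND 0)) AND (NOT 1 IMPLIES (1 IMPLIES 1))) -> 1
  row 29 [11101]: (((NOT 1 IMPLIES 1) OR (1 AND 1)) AND (NOT 1 IMPLIES (1 IMPLIES 1))) -> 1
  row 30 [11110]: (((NOT 1 IMPLIES 1) OR (1 AND 0)) AND (NOT 1 IMPLIES (1 IMPLIES 1))) -> 1
  row 31 [11111]: (((NOT 1 IMPLIES 1) OR (1 AND 1)) AND (NOT 1 IMPLIES (1 IMPLIES 1))) -> 1
Full result column, 4 rows per line (a,b,c fixed per line; d,e runs 00..11 left to right):
  rows 0-3 [a,b,c=000]: 0000  = hex 0
  rows 4-7 [a,b,c=001]: 1111  = hex F
  rows 8-11 [a,b,c=010]: 1111  = hex F
  rows 12-15 [a,b,c=011]: 1111  = hex F
  rows 16-19 [a,b,c=100]: 0000  = hex 0
  rows 20-23 [a,b,c=101]: 1111  = hex F
  rows 24-27 [a,b,c=110]: 1111  = hex F
  rows 28-31 [a,b,c=111]: 1111  = hex F
Output column (row 0 .. row 31) = 00001111111111110000111111111111
Output column grouped in 4s = 0000 1111 1111 1111 0000 1111 1111 1111 = 0x0FFF0FFF
Convert to decimal digit by digit (value = value*16 + digit):
  0 -> 0
  0*16 + 15 (F) = 15
  15*16 + 15 (F) = 255
  255*16 + 15 (F) = 4095
  4095*16 + 0 = 65520
  65520*16 + 15 (F) = 1048335
  1048335*16 + 15 (F) = 16773375
  16773375*16 + 15 (F) = 268374015
Decimal = 268374015

268374015


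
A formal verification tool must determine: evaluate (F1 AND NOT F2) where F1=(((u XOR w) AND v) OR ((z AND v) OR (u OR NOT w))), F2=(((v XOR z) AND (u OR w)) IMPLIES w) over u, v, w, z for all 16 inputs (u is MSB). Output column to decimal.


F1 = (((u XOR w) AND v) OR ((z AND v) OR (u OR NOT w)))
F2 = (((v XOR z) AND (u OR w)) IMPLIES w)
Counterexample to F1=>F2 is where F1=1 and F2=0.
Evaluate each row (bits = u,v,w,z, MSB first):
  row 0 [0000]: F1=1 F2=1 -> F1&~F2 -> 0
  row 1 [0001]: F1=1 F2=1 -> F1&~F2 -> 0
  row 2 [0010]: F1=0 F2=1 -> F1&~F2 -> 0
  row 3 [0011]: F1=0 F2=1 -> F1&~F2 -> 0
  row 4 [0100]: F1=1 F2=1 -> F1&~F2 -> 0
  row 5 [0101]: F1=1 F2=1 -> F1&~F2 -> 0
  row 6 [0110]: F1=1 F2=1 -> F1&~F2 -> 0
  row 7 [0111]: F1=1 F2=1 -> F1&~F2 -> 0
  row 8 [1000]: F1=1 F2=1 -> F1&~F2 -> 0
  row 9 [1001]: F1=1 F2=0 -> F1&~F2 -> 1
  row 10 [1010]: F1=1 F2=1 -> F1&~F2 -> 0
  row 11 [1011]: F1=1 F2=1 -> F1&~F2 -> 0
  row 12 [1100]: F1=1 F2=0 -> F1&~F2 -> 1
  row 13 [1101]: F1=1 F2=1 -> F1&~F2 -> 0
  row 14 [1110]: F1=1 F2=1 -> F1&~F2 -> 0
  row 15 [1111]: F1=1 F2=1 -> F1&~F2 -> 0
Full result column, 4 rows per line (u,v fixed per line; w,z runs 00..11 left to right):
  rows 0-3 [u,v=00]: 0000  = hex 0
  rows 4-7 [u,v=01]: 0000  = hex 0
  rows 8-11 [u,v=10]: 0100  = hex 4
  rows 12-15 [u,v=11]: 1000  = hex 8
Counterexample vector (row 0 .. row 15) = 0000000001001000
Output column grouped in 4s = 0000 0000 0100 1000 = 0x0048
Convert to decimal digit by digit (value = value*16 + digit):
  0 -> 0
  0*16 + 0 = 0
  0*16 + 4 = 4
  4*16 + 8 = 72
Decimal = 72

72


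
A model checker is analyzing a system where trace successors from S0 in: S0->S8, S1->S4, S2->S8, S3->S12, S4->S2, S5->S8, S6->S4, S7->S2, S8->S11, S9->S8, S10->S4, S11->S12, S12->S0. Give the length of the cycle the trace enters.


Trace from S0 until a state repeats:
  S0 -> S8 -> S11 -> S12 -> S0
S0 first seen at step 0, revisited at step 4.
Cycle length = 4 - 0 = 4

4


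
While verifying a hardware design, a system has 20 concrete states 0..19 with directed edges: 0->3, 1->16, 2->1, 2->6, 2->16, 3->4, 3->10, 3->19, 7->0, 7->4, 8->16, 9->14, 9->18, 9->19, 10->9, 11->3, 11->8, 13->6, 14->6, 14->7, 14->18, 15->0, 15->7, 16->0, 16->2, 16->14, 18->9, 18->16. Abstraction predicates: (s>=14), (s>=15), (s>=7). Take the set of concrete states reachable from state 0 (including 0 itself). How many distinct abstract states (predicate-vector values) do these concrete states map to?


BFS from 0:
Concrete reachable: {0, 1, 2, 3, 4, 6, 7, 9, 10, 14, 16, 18, 19}
Abstract via predicates (s>=14), (s>=15), (s>=7):
  (0,0,0) <- {0, 1, 2, 3, 4, 6}
  (0,0,1) <- {7, 9, 10}
  (1,0,1) <- {14}
  (1,1,1) <- {16, 18, 19}
Distinct abstract states = 4

4


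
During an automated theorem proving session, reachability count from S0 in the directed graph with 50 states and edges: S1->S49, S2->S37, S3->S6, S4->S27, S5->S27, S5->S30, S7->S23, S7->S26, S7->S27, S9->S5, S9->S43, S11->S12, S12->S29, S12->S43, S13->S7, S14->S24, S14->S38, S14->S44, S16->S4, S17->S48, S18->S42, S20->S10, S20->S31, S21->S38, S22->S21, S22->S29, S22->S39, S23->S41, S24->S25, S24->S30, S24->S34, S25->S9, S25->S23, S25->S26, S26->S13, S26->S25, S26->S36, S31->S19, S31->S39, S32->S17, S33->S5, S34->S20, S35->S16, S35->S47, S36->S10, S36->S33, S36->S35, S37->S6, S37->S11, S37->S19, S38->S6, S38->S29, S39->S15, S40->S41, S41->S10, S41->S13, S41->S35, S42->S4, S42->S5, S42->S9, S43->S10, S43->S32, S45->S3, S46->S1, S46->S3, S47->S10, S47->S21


BFS from S0:
  layer 0: {S0}
Reachable set: {S0}
Count = 1

1


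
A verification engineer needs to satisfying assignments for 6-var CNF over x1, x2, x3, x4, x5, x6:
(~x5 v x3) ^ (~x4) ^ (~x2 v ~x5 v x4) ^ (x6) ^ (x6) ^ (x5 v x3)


CNF with 6 clauses over 6 vars (64 assignments).
An assignment satisfies CNF iff every clause has >=1 true literal.
Check each row (bits = x1,x2,x3,x4,x5,x6; clause T/F shown):
  row 0 [000000]: clauses=TTTFFF -> 0
  row 1 [000001]: clauses=TTTTTF -> 0
  row 2 [000010]: clauses=FTTFFT -> 0
  row 3 [000011]: clauses=FTTTTT -> 0
  row 4 [000100]: clauses=TFTFFF -> 0
  (every remaining row is evaluated the same way; all 64 results are listed next)
Full result column, 8 rows per line (x1,x2,x3 fixed per line; x4,x5,x6 runs 000..111 left to right):
  rows 0-7 [x1,x2,x3=000]: 00000000  (ones: 0)
  rows 8-15 [x1,x2,x3=001]: 01010000  (ones: 2)
  rows 16-23 [x1,x2,x3=010]: 00000000  (ones: 0)
  rows 24-31 [x1,x2,x3=011]: 01000000  (ones: 1)
  rows 32-39 [x1,x2,x3=100]: 00000000  (ones: 0)
  rows 40-47 [x1,x2,x3=101]: 01010000  (ones: 2)
  rows 48-55 [x1,x2,x3=110]: 00000000  (ones: 0)
  rows 56-63 [x1,x2,x3=111]: 01000000  (ones: 1)
Satisfying assignments = 0+2+0+1+0+2+0+1 = 6

6


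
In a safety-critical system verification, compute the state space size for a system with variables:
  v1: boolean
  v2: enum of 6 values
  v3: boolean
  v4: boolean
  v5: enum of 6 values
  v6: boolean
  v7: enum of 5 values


State space = product of domain sizes of all variables.
Domain sizes:
  v1 (boolean): 2
  v2 (enum of 6 values): 6
  v3 (boolean): 2
  v4 (boolean): 2
  v5 (enum of 6 values): 6
  v6 (boolean): 2
  v7 (enum of 5 values): 5
Product = 2 * 6 * 2 * 2 * 6 * 2 * 5 = 2880

2880


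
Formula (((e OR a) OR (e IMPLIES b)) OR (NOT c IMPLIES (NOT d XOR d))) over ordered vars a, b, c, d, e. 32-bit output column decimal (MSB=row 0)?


Formula: (((e OR a) OR (e IMPLIES b)) OR (NOT c IMPLIES (NOT d XOR d))) over a, b, c, d, e (32 rows)
Evaluate each row (bits = a,b,c,d,e, MSB first):
  row 0 [00000]: (((0 OR 0) OR (0 IMPLIES 0)) OR (NOT 0 IMPLIES (NOT 0 XOR 0))) -> 1
  row 1 [00001]: (((1 OR 0) OR (1 IMPLIES 0)) OR (NOT 0 IMPLIES (NOT 0 XOR 0))) -> 1
  row 2 [00010]: (((0 OR 0) OR (0 IMPLIES 0)) OR (NOT 0 IMPLIES (NOT 1 XOR 1))) -> 1
  row 3 [00011]: (((1 OR 0) OR (1 IMPLIES 0)) OR (NOT 0 IMPLIES (NOT 1 XOR 1))) -> 1
  row 4 [00100]: (((0 OR 0) OR (0 IMPLIES 0)) OR (NOT 1 IMPLIES (NOT 0 XOR 0))) -> 1
  row 5 [00101]: (((1 OR 0) OR (1 IMPLIES 0)) OR (NOT 1 IMPLIES (NOT 0 XOR 0))) -> 1
  row 6 [00110]: (((0 OR 0) OR (0 IMPLIES 0)) OR (NOT 1 IMPLIES (NOT 1 XOR 1))) -> 1
  row 7 [00111]: (((1 OR 0) OR (1 IMPLIES 0)) OR (NOT 1 IMPLIES (NOT 1 XOR 1))) -> 1
  row 8 [01000]: (((0 OR 0) OR (0 IMPLIES 1)) OR (NOT 0 IMPLIES (NOT 0 XOR 0))) -> 1
  row 9 [01001]: (((1 OR 0) OR (1 IMPLIES 1)) OR (NOT 0 IMPLIES (NOT 0 XOR 0))) -> 1
  row 10 [01010]: (((0 OR 0) OR (0 IMPLIES 1)) OR (NOT 0 IMPLIES (NOT 1 XOR 1))) -> 1
  row 11 [01011]: (((1 OR 0) OR (1 IMPLIES 1)) OR (NOT 0 IMPLIES (NOT 1 XOR 1))) -> 1
  row 12 [01100]: (((0 OR 0) OR (0 IMPLIES 1)) OR (NOT 1 IMPLIES (NOT 0 XOR 0))) -> 1
  row 13 [01101]: (((1 OR 0) OR (1 IMPLIES 1)) OR (NOT 1 IMPLIES (NOT 0 XOR 0))) -> 1
  row 14 [01110]: (((0 OR 0) OR (0 IMPLIES 1)) OR (NOT 1 IMPLIES (NOT 1 XOR 1))) -> 1
  row 15 [01111]: (((1 OR 0) OR (1 IMPLIES 1)) OR (NOT 1 IMPLIES (NOT 1 XOR 1))) -> 1
  row 16 [10000]: (((0 OR 1) OR (0 IMPLIES 0)) OR (NOT 0 IMPLIES (NOT 0 XOR 0))) -> 1
  row 17 [10001]: (((1 OR 1) OR (1 IMPLIES 0)) OR (NOT 0 IMPLIES (NOT 0 XOR 0))) -> 1
  row 18 [10010]: (((0 OR 1) OR (0 IMPLIES 0)) OR (NOT 0 IMPLIES (NOT 1 XOR 1))) -> 1
  row 19 [10011]: (((1 OR 1) OR (1 IMPLIES 0)) OR (NOT 0 IMPLIES (NOT 1 XOR 1))) -> 1
  row 20 [10100]: (((0 OR 1) OR (0 IMPLIES 0)) OR (NOT 1 IMPLIES (NOT 0 XOR 0))) -> 1
  row 21 [10101]: (((1 OR 1) OR (1 IMPLIES 0)) OR (NOT 1 IMPLIES (NOT 0 XOR 0))) -> 1
  row 22 [10110]: (((0 OR 1) OR (0 IMPLIES 0)) OR (NOT 1 IMPLIES (NOT 1 XOR 1))) -> 1
  row 23 [10111]: (((1 OR 1) OR (1 IMPLIES 0)) OR (NOT 1 IMPLIES (NOT 1 XOR 1))) -> 1
  row 24 [11000]: (((0 OR 1) OR (0 IMPLIES 1)) OR (NOT 0 IMPLIES (NOT 0 XOR 0))) -> 1
  row 25 [11001]: (((1 OR 1) OR (1 IMPLIES 1)) OR (NOT 0 IMPLIES (NOT 0 XOR 0))) -> 1
  row 26 [11010]: (((0 OR 1) OR (0 IMPLIES 1)) OR (NOT 0 IMPLIES (NOT 1 XOR 1))) -> 1
  row 27 [11011]: (((1 OR 1) OR (1 IMPLIES 1)) OR (NOT 0 IMPLIES (NOT 1 XOR 1))) -> 1
  row 28 [11100]: (((0 OR 1) OR (0 IMPLIES 1)) OR (NOT 1 IMPLIES (NOT 0 XOR 0))) -> 1
  row 29 [11101]: (((1 OR 1) OR (1 IMPLIES 1)) OR (NOT 1 IMPLIES (NOT 0 XOR 0))) -> 1
  row 30 [11110]: (((0 OR 1) OR (0 IMPLIES 1)) OR (NOT 1 IMPLIES (NOT 1 XOR 1))) -> 1
  row 31 [11111]: (((1 OR 1) OR (1 IMPLIES 1)) OR (NOT 1 IMPLIES (NOT 1 XOR 1))) -> 1
Full result column, 4 rows per line (a,b,c fixed per line; d,e runs 00..11 left to right):
  rows 0-3 [a,b,c=000]: 1111  = hex F
  rows 4-7 [a,b,c=001]: 1111  = hex F
  rows 8-11 [a,b,c=010]: 1111  = hex F
  rows 12-15 [a,b,c=011]: 1111  = hex F
  rows 16-19 [a,b,c=100]: 1111  = hex F
  rows 20-23 [a,b,c=101]: 1111  = hex F
  rows 24-27 [a,b,c=110]: 1111  = hex F
  rows 28-31 [a,b,c=111]: 1111  = hex F
Output column (row 0 .. row 31) = 11111111111111111111111111111111
Output column grouped in 4s = 1111 1111 1111 1111 1111 1111 1111 1111 = 0xFFFFFFFF
Convert to decimal digit by digit (value = value*16 + digit):
  F -> 15
  15*16 + 15 (F) = 255
  255*16 + 15 (F) = 4095
  4095*16 + 15 (F) = 65535
  65535*16 + 15 (F) = 1048575
  1048575*16 + 15 (F) = 16777215
  16777215*16 + 15 (F) = 268435455
  268435455*16 + 15 (F) = 4294967295
Decimal = 4294967295

4294967295


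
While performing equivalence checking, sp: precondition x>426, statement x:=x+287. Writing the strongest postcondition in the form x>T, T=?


Formula: sp(P, x:=E) = exists old_x. (x = E[old_x/x]) AND P[old_x/x] (old_x is the value of x before the assignment; eliminate old_x by solving x = E[old_x/x] for old_x)
Step 1: Precondition P: x>426, i.e. old_x > 426
Step 2: Assignment gives x = old_x + 287, so old_x = x - 287
Step 3: Substitute into P: x - 287 > 426
Step 4: Simplify: x > 426+287 = 713

713


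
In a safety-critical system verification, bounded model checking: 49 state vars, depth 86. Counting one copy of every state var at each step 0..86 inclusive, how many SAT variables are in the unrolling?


BMC unrolls to depth k, creating one copy of each state var for steps 0..k.
Step count = 86 + 1 = 87 (steps 0 through 86)
Vars per step = 49
Total = 49 * 87 = 4263

4263


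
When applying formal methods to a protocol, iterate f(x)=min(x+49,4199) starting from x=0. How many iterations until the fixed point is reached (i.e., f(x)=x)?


Step 1: x=0, cap=4199, increment=49
Step 2: x grows by 49 each step until capped at 4199; fixed point is x=4199
Step 3: iterations = ceil(4199/49) = 86

86


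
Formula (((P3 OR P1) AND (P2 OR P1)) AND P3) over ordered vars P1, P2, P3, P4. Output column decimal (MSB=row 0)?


Formula: (((P3 OR P1) AND (P2 OR P1)) AND P3) over P1, P2, P3, P4 (16 rows)
Evaluate each row (bits = P1,P2,P3,P4, MSB first):
  row 0 [0000]: (((0 OR 0) AND (0 OR 0)) AND 0) -> 0
  row 1 [0001]: (((0 OR 0) AND (0 OR 0)) AND 0) -> 0
  row 2 [0010]: (((1 OR 0) AND (0 OR 0)) AND 1) -> 0
  row 3 [0011]: (((1 OR 0) AND (0 OR 0)) AND 1) -> 0
  row 4 [0100]: (((0 OR 0) AND (1 OR 0)) AND 0) -> 0
  row 5 [0101]: (((0 OR 0) AND (1 OR 0)) AND 0) -> 0
  row 6 [0110]: (((1 OR 0) AND (1 OR 0)) AND 1) -> 1
  row 7 [0111]: (((1 OR 0) AND (1 OR 0)) AND 1) -> 1
  row 8 [1000]: (((0 OR 1) AND (0 OR 1)) AND 0) -> 0
  row 9 [1001]: (((0 OR 1) AND (0 OR 1)) AND 0) -> 0
  row 10 [1010]: (((1 OR 1) AND (0 OR 1)) AND 1) -> 1
  row 11 [1011]: (((1 OR 1) AND (0 OR 1)) AND 1) -> 1
  row 12 [1100]: (((0 OR 1) AND (1 OR 1)) AND 0) -> 0
  row 13 [1101]: (((0 OR 1) AND (1 OR 1)) AND 0) -> 0
  row 14 [1110]: (((1 OR 1) AND (1 OR 1)) AND 1) -> 1
  row 15 [1111]: (((1 OR 1) AND (1 OR 1)) AND 1) -> 1
Full result column, 4 rows per line (P1,P2 fixed per line; P3,P4 runs 00..11 left to right):
  rows 0-3 [P1,P2=00]: 0000  = hex 0
  rows 4-7 [P1,P2=01]: 0011  = hex 3
  rows 8-11 [P1,P2=10]: 0011  = hex 3
  rows 12-15 [P1,P2=11]: 0011  = hex 3
Output column (row 0 .. row 15) = 0000001100110011
Output column grouped in 4s = 0000 0011 0011 0011 = 0x0333
Convert to decimal digit by digit (value = value*16 + digit):
  0 -> 0
  0*16 + 3 = 3
  3*16 + 3 = 51
  51*16 + 3 = 819
Decimal = 819

819


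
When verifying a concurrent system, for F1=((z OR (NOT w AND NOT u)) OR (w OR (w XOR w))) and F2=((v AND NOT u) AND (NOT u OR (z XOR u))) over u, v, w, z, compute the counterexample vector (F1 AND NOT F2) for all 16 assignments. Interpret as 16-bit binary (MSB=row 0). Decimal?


F1 = ((z OR (NOT w AND NOT u)) OR (w OR (w XOR w)))
F2 = ((v AND NOT u) AND (NOT u OR (z XOR u)))
Counterexample to F1=>F2 is where F1=1 and F2=0.
Evaluate each row (bits = u,v,w,z, MSB first):
  row 0 [0000]: F1=1 F2=0 -> F1&~F2 -> 1
  row 1 [0001]: F1=1 F2=0 -> F1&~F2 -> 1
  row 2 [0010]: F1=1 F2=0 -> F1&~F2 -> 1
  row 3 [0011]: F1=1 F2=0 -> F1&~F2 -> 1
  row 4 [0100]: F1=1 F2=1 -> F1&~F2 -> 0
  row 5 [0101]: F1=1 F2=1 -> F1&~F2 -> 0
  row 6 [0110]: F1=1 F2=1 -> F1&~F2 -> 0
  row 7 [0111]: F1=1 F2=1 -> F1&~F2 -> 0
  row 8 [1000]: F1=0 F2=0 -> F1&~F2 -> 0
  row 9 [1001]: F1=1 F2=0 -> F1&~F2 -> 1
  row 10 [1010]: F1=1 F2=0 -> F1&~F2 -> 1
  row 11 [1011]: F1=1 F2=0 -> F1&~F2 -> 1
  row 12 [1100]: F1=0 F2=0 -> F1&~F2 -> 0
  row 13 [1101]: F1=1 F2=0 -> F1&~F2 -> 1
  row 14 [1110]: F1=1 F2=0 -> F1&~F2 -> 1
  row 15 [1111]: F1=1 F2=0 -> F1&~F2 -> 1
Full result column, 4 rows per line (u,v fixed per line; w,z runs 00..11 left to right):
  rows 0-3 [u,v=00]: 1111  = hex F
  rows 4-7 [u,v=01]: 0000  = hex 0
  rows 8-11 [u,v=10]: 0111  = hex 7
  rows 12-15 [u,v=11]: 0111  = hex 7
Counterexample vector (row 0 .. row 15) = 1111000001110111
Output column grouped in 4s = 1111 0000 0111 0111 = 0xF077
Convert to decimal digit by digit (value = value*16 + digit):
  F -> 15
  15*16 + 0 = 240
  240*16 + 7 = 3847
  3847*16 + 7 = 61559
Decimal = 61559

61559


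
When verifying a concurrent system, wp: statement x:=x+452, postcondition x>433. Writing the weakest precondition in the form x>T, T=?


Formula: wp(x:=E, P) = P[E/x] (substitute E for x in postcondition)
Step 1: Postcondition: x>433
Step 2: Substitute x+452 for x: x+452>433
Step 3: Solve for x: x > 433-452 = -19

-19


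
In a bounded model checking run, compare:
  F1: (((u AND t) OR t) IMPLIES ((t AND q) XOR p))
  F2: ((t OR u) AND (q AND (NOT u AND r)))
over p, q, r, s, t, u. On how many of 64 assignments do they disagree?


F1 = (((u AND t) OR t) IMPLIES ((t AND q) XOR p))
F2 = ((t OR u) AND (q AND (NOT u AND r)))
Evaluate both on each of 64 rows (bits = p,q,r,s,t,u):
  row 0 [000000]: F1=1 F2=0 (differ) -> 1
  row 1 [000001]: F1=1 F2=0 (differ) -> 1
  row 2 [000010]: F1=0 F2=0 -> 0
  row 3 [000011]: F1=0 F2=0 -> 0
  row 4 [000100]: F1=1 F2=0 (differ) -> 1
  (every remaining row is evaluated the same way; all 64 results are listed next)
Full result column, 8 rows per line (p,q,r fixed per line; s,t,u runs 000..111 left to right):
  rows 0-7 [p,q,r=000]: 11001100  (ones: 4)
  rows 8-15 [p,q,r=001]: 11001100  (ones: 4)
  rows 16-23 [p,q,r=010]: 11111111  (ones: 8)
  rows 24-31 [p,q,r=011]: 11011101  (ones: 6)
  rows 32-39 [p,q,r=100]: 11111111  (ones: 8)
  rows 40-47 [p,q,r=101]: 11111111  (ones: 8)
  rows 48-55 [p,q,r=110]: 11001100  (ones: 4)
  rows 56-63 [p,q,r=111]: 11101110  (ones: 6)
Disagreements = 4+4+8+6+8+8+4+6 = 48

48


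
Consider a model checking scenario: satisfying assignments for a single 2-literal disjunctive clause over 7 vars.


Step 1: Total=2^7=128
Step 2: Unsat when all 2 false: 2^5=32
Step 3: Sat=128-32=96

96


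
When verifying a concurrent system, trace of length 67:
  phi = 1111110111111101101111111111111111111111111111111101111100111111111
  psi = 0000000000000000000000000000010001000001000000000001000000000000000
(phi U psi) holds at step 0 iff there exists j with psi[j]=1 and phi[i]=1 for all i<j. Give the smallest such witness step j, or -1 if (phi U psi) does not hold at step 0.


(phi U psi) at 0: need smallest j with psi[j]=1 and phi[i]=1 for all i in [0,j).
Scan from step 0:
  step 0: phi=1, psi=0 -> continue
  step 1: phi=1, psi=0 -> continue
  step 2: phi=1, psi=0 -> continue
  step 3: phi=1, psi=0 -> continue
  step 6: phi=0 -> phi-prefix broken from here
  step 29: psi=1 but phi already failed -> not a witness
  step 33: psi=1 but phi already failed -> not a witness
  step 39: psi=1 but phi already failed -> not a witness
  step 51: psi=1 but phi already failed -> not a witness
  end of trace: no witness -> -1
Witness step = -1

-1


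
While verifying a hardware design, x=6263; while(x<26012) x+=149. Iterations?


Step 1: x goes from 6263 toward 26012 by 149; the body runs while x<26012, so iterations = ceil((bound-start)/step)
Step 2: Distance=19749
Step 3: ceil(19749/149)=133

133


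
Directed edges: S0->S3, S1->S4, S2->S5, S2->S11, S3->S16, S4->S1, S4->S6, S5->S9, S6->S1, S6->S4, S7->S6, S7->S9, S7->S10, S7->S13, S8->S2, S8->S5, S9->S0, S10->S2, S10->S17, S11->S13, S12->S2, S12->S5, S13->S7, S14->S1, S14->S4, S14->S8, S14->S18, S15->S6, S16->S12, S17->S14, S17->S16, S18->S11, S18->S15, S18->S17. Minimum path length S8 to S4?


BFS layer-by-layer from S8:
  dist 0: {S8}
  dist 1: {S2, S5}
  dist 2: {S9, S11}
  dist 3: {S0, S13}
  dist 4: {S3, S7}
  dist 5: {S6, S10, S16}
  dist 6: {S1, S4, S12, S17}
  -> S4 reached at distance 6
Shortest path length = 6

6


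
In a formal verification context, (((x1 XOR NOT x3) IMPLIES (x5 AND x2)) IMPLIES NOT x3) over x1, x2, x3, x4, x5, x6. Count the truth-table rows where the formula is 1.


Formula: (((x1 XOR NOT x3) IMPLIES (x5 AND x2)) IMPLIES NOT x3) over 6 vars (64 rows)
Evaluate each row (x1, x2, x3, x4, x5, x6 as bits, MSB first):
  row 0 [000000]: (((0 XOR NOT 0) IMPLIES (0 AND 0)) IMPLIES NOT 0) -> 1
  row 1 [000001]: (((0 XOR NOT 0) IMPLIES (0 AND 0)) IMPLIES NOT 0) -> 1
  row 2 [000010]: (((0 XOR NOT 0) IMPLIES (1 AND 0)) IMPLIES NOT 0) -> 1
  row 3 [000011]: (((0 XOR NOT 0) IMPLIES (1 AND 0)) IMPLIES NOT 0) -> 1
  row 4 [000100]: (((0 XOR NOT 0) IMPLIES (0 AND 0)) IMPLIES NOT 0) -> 1
  (every remaining row is evaluated the same way; all 64 results are listed next)
Full result column, 8 rows per line (x1,x2,x3 fixed per line; x4,x5,x6 runs 000..111 left to right):
  rows 0-7 [x1,x2,x3=000]: 11111111  (ones: 8)
  rows 8-15 [x1,x2,x3=001]: 00000000  (ones: 0)
  rows 16-23 [x1,x2,x3=010]: 11111111  (ones: 8)
  rows 24-31 [x1,x2,x3=011]: 00000000  (ones: 0)
  rows 32-39 [x1,x2,x3=100]: 11111111  (ones: 8)
  rows 40-47 [x1,x2,x3=101]: 11111111  (ones: 8)
  rows 48-55 [x1,x2,x3=110]: 11111111  (ones: 8)
  rows 56-63 [x1,x2,x3=111]: 11001100  (ones: 4)
Count of 1-rows = 8+0+8+0+8+8+8+4 = 44

44


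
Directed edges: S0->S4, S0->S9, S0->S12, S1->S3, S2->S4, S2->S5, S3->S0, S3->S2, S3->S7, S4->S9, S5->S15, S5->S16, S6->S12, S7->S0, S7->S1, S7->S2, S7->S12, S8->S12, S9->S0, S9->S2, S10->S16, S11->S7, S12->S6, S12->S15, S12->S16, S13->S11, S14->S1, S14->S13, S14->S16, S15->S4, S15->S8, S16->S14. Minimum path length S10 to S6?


BFS layer-by-layer from S10:
  dist 0: {S10}
  dist 1: {S16}
  dist 2: {S14}
  dist 3: {S1, S13}
  dist 4: {S3, S11}
  dist 5: {S0, S2, S7}
  dist 6: {S4, S5, S9, S12}
  dist 7: {S6, S15}
  -> S6 reached at distance 7
Shortest path length = 7

7


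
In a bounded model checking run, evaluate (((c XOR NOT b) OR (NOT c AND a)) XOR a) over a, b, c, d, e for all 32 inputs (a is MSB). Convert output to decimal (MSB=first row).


Formula: (((c XOR NOT b) OR (NOT c AND a)) XOR a) over a, b, c, d, e (32 rows)
Evaluate each row (bits = a,b,c,d,e, MSB first):
  row 0 [00000]: (((0 XOR NOT 0) OR (NOT 0 AND 0)) XOR 0) -> 1
  row 1 [00001]: (((0 XOR NOT 0) OR (NOT 0 AND 0)) XOR 0) -> 1
  row 2 [00010]: (((0 XOR NOT 0) OR (NOT 0 AND 0)) XOR 0) -> 1
  row 3 [00011]: (((0 XOR NOT 0) OR (NOT 0 AND 0)) XOR 0) -> 1
  row 4 [00100]: (((1 XOR NOT 0) OR (NOT 1 AND 0)) XOR 0) -> 0
  row 5 [00101]: (((1 XOR NOT 0) OR (NOT 1 AND 0)) XOR 0) -> 0
  row 6 [00110]: (((1 XOR NOT 0) OR (NOT 1 AND 0)) XOR 0) -> 0
  row 7 [00111]: (((1 XOR NOT 0) OR (NOT 1 AND 0)) XOR 0) -> 0
  row 8 [01000]: (((0 XOR NOT 1) OR (NOT 0 AND 0)) XOR 0) -> 0
  row 9 [01001]: (((0 XOR NOT 1) OR (NOT 0 AND 0)) XOR 0) -> 0
  row 10 [01010]: (((0 XOR NOT 1) OR (NOT 0 AND 0)) XOR 0) -> 0
  row 11 [01011]: (((0 XOR NOT 1) OR (NOT 0 AND 0)) XOR 0) -> 0
  row 12 [01100]: (((1 XOR NOT 1) OR (NOT 1 AND 0)) XOR 0) -> 1
  row 13 [01101]: (((1 XOR NOT 1) OR (NOT 1 AND 0)) XOR 0) -> 1
  row 14 [01110]: (((1 XOR NOT 1) OR (NOT 1 AND 0)) XOR 0) -> 1
  row 15 [01111]: (((1 XOR NOT 1) OR (NOT 1 AND 0)) XOR 0) -> 1
  row 16 [10000]: (((0 XOR NOT 0) OR (NOT 0 AND 1)) XOR 1) -> 0
  row 17 [10001]: (((0 XOR NOT 0) OR (NOT 0 AND 1)) XOR 1) -> 0
  row 18 [10010]: (((0 XOR NOT 0) OR (NOT 0 AND 1)) XOR 1) -> 0
  row 19 [10011]: (((0 XOR NOT 0) OR (NOT 0 AND 1)) XOR 1) -> 0
  row 20 [10100]: (((1 XOR NOT 0) OR (NOT 1 AND 1)) XOR 1) -> 1
  row 21 [10101]: (((1 XOR NOT 0) OR (NOT 1 AND 1)) XOR 1) -> 1
  row 22 [10110]: (((1 XOR NOT 0) OR (NOT 1 AND 1)) XOR 1) -> 1
  row 23 [10111]: (((1 XOR NOT 0) OR (NOT 1 AND 1)) XOR 1) -> 1
  row 24 [11000]: (((0 XOR NOT 1) OR (NOT 0 AND 1)) XOR 1) -> 0
  row 25 [11001]: (((0 XOR NOT 1) OR (NOT 0 AND 1)) XOR 1) -> 0
  row 26 [11010]: (((0 XOR NOT 1) OR (NOT 0 AND 1)) XOR 1) -> 0
  row 27 [11011]: (((0 XOR NOT 1) OR (NOT 0 AND 1)) XOR 1) -> 0
  row 28 [11100]: (((1 XOR NOT 1) OR (NOT 1 AND 1)) XOR 1) -> 0
  row 29 [11101]: (((1 XOR NOT 1) OR (NOT 1 AND 1)) XOR 1) -> 0
  row 30 [11110]: (((1 XOR NOT 1) OR (NOT 1 AND 1)) XOR 1) -> 0
  row 31 [11111]: (((1 XOR NOT 1) OR (NOT 1 AND 1)) XOR 1) -> 0
Full result column, 4 rows per line (a,b,c fixed per line; d,e runs 00..11 left to right):
  rows 0-3 [a,b,c=000]: 1111  = hex F
  rows 4-7 [a,b,c=001]: 0000  = hex 0
  rows 8-11 [a,b,c=010]: 0000  = hex 0
  rows 12-15 [a,b,c=011]: 1111  = hex F
  rows 16-19 [a,b,c=100]: 0000  = hex 0
  rows 20-23 [a,b,c=101]: 1111  = hex F
  rows 24-27 [a,b,c=110]: 0000  = hex 0
  rows 28-31 [a,b,c=111]: 0000  = hex 0
Output column (row 0 .. row 31) = 11110000000011110000111100000000
Output column grouped in 4s = 1111 0000 0000 1111 0000 1111 0000 0000 = 0xF00F0F00
Convert to decimal digit by digit (value = value*16 + digit):
  F -> 15
  15*16 + 0 = 240
  240*16 + 0 = 3840
  3840*16 + 15 (F) = 61455
  61455*16 + 0 = 983280
  983280*16 + 15 (F) = 15732495
  15732495*16 + 0 = 251719920
  251719920*16 + 0 = 4027518720
Decimal = 4027518720

4027518720


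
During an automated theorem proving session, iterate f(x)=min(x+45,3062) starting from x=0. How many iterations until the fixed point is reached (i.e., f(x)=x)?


Step 1: x=0, cap=3062, increment=45
Step 2: x grows by 45 each step until capped at 3062; fixed point is x=3062
Step 3: iterations = ceil(3062/45) = 69

69


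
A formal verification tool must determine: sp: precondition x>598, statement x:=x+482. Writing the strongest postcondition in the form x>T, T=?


Formula: sp(P, x:=E) = exists old_x. (x = E[old_x/x]) AND P[old_x/x] (old_x is the value of x before the assignment; eliminate old_x by solving x = E[old_x/x] for old_x)
Step 1: Precondition P: x>598, i.e. old_x > 598
Step 2: Assignment gives x = old_x + 482, so old_x = x - 482
Step 3: Substitute into P: x - 482 > 598
Step 4: Simplify: x > 598+482 = 1080

1080


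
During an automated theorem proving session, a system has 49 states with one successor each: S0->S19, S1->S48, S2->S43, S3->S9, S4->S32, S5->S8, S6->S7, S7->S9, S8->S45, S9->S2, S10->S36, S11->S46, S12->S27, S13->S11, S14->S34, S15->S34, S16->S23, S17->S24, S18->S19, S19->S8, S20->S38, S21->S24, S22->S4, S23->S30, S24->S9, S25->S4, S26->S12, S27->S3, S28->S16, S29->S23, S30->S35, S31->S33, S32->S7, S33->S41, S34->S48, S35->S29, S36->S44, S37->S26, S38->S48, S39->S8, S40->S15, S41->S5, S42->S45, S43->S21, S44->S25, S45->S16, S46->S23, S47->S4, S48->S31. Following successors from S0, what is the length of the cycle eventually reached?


Trace from S0 until a state repeats:
  S0 -> S19 -> S8 -> S45 -> S16 -> S23 -> S30 -> S35 -> S29 -> S23
S23 first seen at step 5, revisited at step 9.
Cycle length = 9 - 5 = 4

4


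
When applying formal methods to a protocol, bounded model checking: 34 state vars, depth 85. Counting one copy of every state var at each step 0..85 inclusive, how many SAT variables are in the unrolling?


BMC unrolls to depth k, creating one copy of each state var for steps 0..k.
Step count = 85 + 1 = 86 (steps 0 through 85)
Vars per step = 34
Total = 34 * 86 = 2924

2924


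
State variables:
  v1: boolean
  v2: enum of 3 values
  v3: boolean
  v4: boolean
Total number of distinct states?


State space = product of domain sizes of all variables.
Domain sizes:
  v1 (boolean): 2
  v2 (enum of 3 values): 3
  v3 (boolean): 2
  v4 (boolean): 2
Product = 2 * 3 * 2 * 2 = 24

24


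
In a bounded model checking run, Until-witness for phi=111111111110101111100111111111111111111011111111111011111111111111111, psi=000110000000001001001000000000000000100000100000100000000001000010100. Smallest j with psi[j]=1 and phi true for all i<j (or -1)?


(phi U psi) at 0: need smallest j with psi[j]=1 and phi[i]=1 for all i in [0,j).
Scan from step 0:
  step 0: phi=1, psi=0 -> continue
  step 1: phi=1, psi=0 -> continue
  step 2: phi=1, psi=0 -> continue
  step 3: psi=1 and phi held for [0,3) -> witness found
Witness step = 3

3


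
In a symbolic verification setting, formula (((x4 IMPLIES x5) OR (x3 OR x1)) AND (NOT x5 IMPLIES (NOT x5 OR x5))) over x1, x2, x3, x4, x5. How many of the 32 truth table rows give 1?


Formula: (((x4 IMPLIES x5) OR (x3 OR x1)) AND (NOT x5 IMPLIES (NOT x5 OR x5))) over 5 vars (32 rows)
Evaluate each row (x1, x2, x3, x4, x5 as bits, MSB first):
  row 0 [00000]: (((0 IMPLIES 0) OR (0 OR 0)) AND (NOT 0 IMPLIES (NOT 0 OR 0))) -> 1
  row 1 [00001]: (((0 IMPLIES 1) OR (0 OR 0)) AND (NOT 1 IMPLIES (NOT 1 OR 1))) -> 1
  row 2 [00010]: (((1 IMPLIES 0) OR (0 OR 0)) AND (NOT 0 IMPLIES (NOT 0 OR 0))) -> 0
  row 3 [00011]: (((1 IMPLIES 1) OR (0 OR 0)) AND (NOT 1 IMPLIES (NOT 1 OR 1))) -> 1
  row 4 [00100]: (((0 IMPLIES 0) OR (1 OR 0)) AND (NOT 0 IMPLIES (NOT 0 OR 0))) -> 1
  row 5 [00101]: (((0 IMPLIES 1) OR (1 OR 0)) AND (NOT 1 IMPLIES (NOT 1 OR 1))) -> 1
  row 6 [00110]: (((1 IMPLIES 0) OR (1 OR 0)) AND (NOT 0 IMPLIES (NOT 0 OR 0))) -> 1
  row 7 [00111]: (((1 IMPLIES 1) OR (1 OR 0)) AND (NOT 1 IMPLIES (NOT 1 OR 1))) -> 1
  row 8 [01000]: (((0 IMPLIES 0) OR (0 OR 0)) AND (NOT 0 IMPLIES (NOT 0 OR 0))) -> 1
  row 9 [01001]: (((0 IMPLIES 1) OR (0 OR 0)) AND (NOT 1 IMPLIES (NOT 1 OR 1))) -> 1
  row 10 [01010]: (((1 IMPLIES 0) OR (0 OR 0)) AND (NOT 0 IMPLIES (NOT 0 OR 0))) -> 0
  row 11 [01011]: (((1 IMPLIES 1) OR (0 OR 0)) AND (NOT 1 IMPLIES (NOT 1 OR 1))) -> 1
  row 12 [01100]: (((0 IMPLIES 0) OR (1 OR 0)) AND (NOT 0 IMPLIES (NOT 0 OR 0))) -> 1
  row 13 [01101]: (((0 IMPLIES 1) OR (1 OR 0)) AND (NOT 1 IMPLIES (NOT 1 OR 1))) -> 1
  row 14 [01110]: (((1 IMPLIES 0) OR (1 OR 0)) AND (NOT 0 IMPLIES (NOT 0 OR 0))) -> 1
  row 15 [01111]: (((1 IMPLIES 1) OR (1 OR 0)) AND (NOT 1 IMPLIES (NOT 1 OR 1))) -> 1
  row 16 [10000]: (((0 IMPLIES 0) OR (0 OR 1)) AND (NOT 0 IMPLIES (NOT 0 OR 0))) -> 1
  row 17 [10001]: (((0 IMPLIES 1) OR (0 OR 1)) AND (NOT 1 IMPLIES (NOT 1 OR 1))) -> 1
  row 18 [10010]: (((1 IMPLIES 0) OR (0 OR 1)) AND (NOT 0 IMPLIES (NOT 0 OR 0))) -> 1
  row 19 [10011]: (((1 IMPLIES 1) OR (0 OR 1)) AND (NOT 1 IMPLIES (NOT 1 OR 1))) -> 1
  row 20 [10100]: (((0 IMPLIES 0) OR (1 OR 1)) AND (NOT 0 IMPLIES (NOT 0 OR 0))) -> 1
  row 21 [10101]: (((0 IMPLIES 1) OR (1 OR 1)) AND (NOT 1 IMPLIES (NOT 1 OR 1))) -> 1
  row 22 [10110]: (((1 IMPLIES 0) OR (1 OR 1)) AND (NOT 0 IMPLIES (NOT 0 OR 0))) -> 1
  row 23 [10111]: (((1 IMPLIES 1) OR (1 OR 1)) AND (NOT 1 IMPLIES (NOT 1 OR 1))) -> 1
  row 24 [11000]: (((0 IMPLIES 0) OR (0 OR 1)) AND (NOT 0 IMPLIES (NOT 0 OR 0))) -> 1
  row 25 [11001]: (((0 IMPLIES 1) OR (0 OR 1)) AND (NOT 1 IMPLIES (NOT 1 OR 1))) -> 1
  row 26 [11010]: (((1 IMPLIES 0) OR (0 OR 1)) AND (NOT 0 IMPLIES (NOT 0 OR 0))) -> 1
  row 27 [11011]: (((1 IMPLIES 1) OR (0 OR 1)) AND (NOT 1 IMPLIES (NOT 1 OR 1))) -> 1
  row 28 [11100]: (((0 IMPLIES 0) OR (1 OR 1)) AND (NOT 0 IMPLIES (NOT 0 OR 0))) -> 1
  row 29 [11101]: (((0 IMPLIES 1) OR (1 OR 1)) AND (NOT 1 IMPLIES (NOT 1 OR 1))) -> 1
  row 30 [11110]: (((1 IMPLIES 0) OR (1 OR 1)) AND (NOT 0 IMPLIES (NOT 0 OR 0))) -> 1
  row 31 [11111]: (((1 IMPLIES 1) OR (1 OR 1)) AND (NOT 1 IMPLIES (NOT 1 OR 1))) -> 1
Full result column, 8 rows per line (x1,x2 fixed per line; x3,x4,x5 runs 000..111 left to right):
  rows 0-7 [x1,x2=00]: 11011111  (ones: 7)
  rows 8-15 [x1,x2=01]: 11011111  (ones: 7)
  rows 16-23 [x1,x2=10]: 11111111  (ones: 8)
  rows 24-31 [x1,x2=11]: 11111111  (ones: 8)
Count of 1-rows = 7+7+8+8 = 30

30
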